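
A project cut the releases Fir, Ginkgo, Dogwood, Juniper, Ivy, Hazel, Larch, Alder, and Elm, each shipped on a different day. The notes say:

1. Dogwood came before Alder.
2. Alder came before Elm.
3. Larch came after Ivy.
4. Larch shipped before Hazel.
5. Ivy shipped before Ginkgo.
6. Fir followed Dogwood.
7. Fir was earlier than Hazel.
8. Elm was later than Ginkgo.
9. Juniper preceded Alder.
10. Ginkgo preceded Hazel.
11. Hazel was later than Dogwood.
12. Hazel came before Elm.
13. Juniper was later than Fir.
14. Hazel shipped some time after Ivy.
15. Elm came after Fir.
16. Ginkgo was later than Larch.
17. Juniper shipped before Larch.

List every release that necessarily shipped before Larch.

Directly stated before Larch: Ivy and Juniper.
Dogwood reaches Larch via Dogwood → Fir → Juniper → Larch.
Fir reaches Larch via Fir → Juniper → Larch.

Dogwood, Fir, Ivy, Juniper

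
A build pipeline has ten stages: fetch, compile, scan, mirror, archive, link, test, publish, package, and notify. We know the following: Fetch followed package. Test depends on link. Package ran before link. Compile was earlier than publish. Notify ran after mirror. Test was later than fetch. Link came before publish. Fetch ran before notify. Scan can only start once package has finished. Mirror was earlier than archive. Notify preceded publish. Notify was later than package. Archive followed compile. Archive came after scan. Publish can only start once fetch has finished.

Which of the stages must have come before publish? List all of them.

compile, fetch, link, mirror, notify, package

Directly stated before publish: compile, fetch, link, and notify.
Mirror reaches publish via mirror → notify → publish.
Package reaches publish via package → link → publish.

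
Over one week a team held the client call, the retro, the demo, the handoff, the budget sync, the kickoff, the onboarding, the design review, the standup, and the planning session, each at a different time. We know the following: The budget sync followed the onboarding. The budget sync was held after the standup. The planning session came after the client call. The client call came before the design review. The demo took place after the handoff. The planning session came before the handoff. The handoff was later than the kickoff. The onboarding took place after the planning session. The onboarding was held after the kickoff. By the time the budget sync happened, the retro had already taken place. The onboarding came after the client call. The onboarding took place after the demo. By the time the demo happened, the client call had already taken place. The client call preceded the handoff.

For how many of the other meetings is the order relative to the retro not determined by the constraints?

Forced after the retro: the budget sync.
That leaves the client call, the demo, the design review, the handoff, the kickoff, the onboarding, the planning session, and the standup with no forced order relative to the retro — 8.

8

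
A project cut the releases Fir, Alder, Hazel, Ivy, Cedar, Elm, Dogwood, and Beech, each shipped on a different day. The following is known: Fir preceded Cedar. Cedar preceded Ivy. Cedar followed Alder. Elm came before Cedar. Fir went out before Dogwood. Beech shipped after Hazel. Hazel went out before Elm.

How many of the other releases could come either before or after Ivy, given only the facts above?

2

Forced before Ivy: Alder, Cedar, Elm, Fir, and Hazel.
That leaves Beech and Dogwood with no forced order relative to Ivy — 2.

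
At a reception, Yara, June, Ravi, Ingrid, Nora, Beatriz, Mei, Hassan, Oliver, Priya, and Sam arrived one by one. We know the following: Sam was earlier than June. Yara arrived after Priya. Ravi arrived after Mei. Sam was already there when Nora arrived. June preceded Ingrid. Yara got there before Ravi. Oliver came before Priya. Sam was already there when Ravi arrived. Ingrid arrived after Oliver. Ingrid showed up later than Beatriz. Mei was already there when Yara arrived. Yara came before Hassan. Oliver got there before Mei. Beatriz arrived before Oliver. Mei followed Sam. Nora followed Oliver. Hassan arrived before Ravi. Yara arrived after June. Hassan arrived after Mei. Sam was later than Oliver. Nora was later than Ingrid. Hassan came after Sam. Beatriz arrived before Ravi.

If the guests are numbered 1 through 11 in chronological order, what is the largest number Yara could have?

9

Yara must come before Hassan and Ravi — 2 guests forced after them.
Everything else can be placed before Yara in some valid order, so Yara can sit as late as position 11 − 2 = 9.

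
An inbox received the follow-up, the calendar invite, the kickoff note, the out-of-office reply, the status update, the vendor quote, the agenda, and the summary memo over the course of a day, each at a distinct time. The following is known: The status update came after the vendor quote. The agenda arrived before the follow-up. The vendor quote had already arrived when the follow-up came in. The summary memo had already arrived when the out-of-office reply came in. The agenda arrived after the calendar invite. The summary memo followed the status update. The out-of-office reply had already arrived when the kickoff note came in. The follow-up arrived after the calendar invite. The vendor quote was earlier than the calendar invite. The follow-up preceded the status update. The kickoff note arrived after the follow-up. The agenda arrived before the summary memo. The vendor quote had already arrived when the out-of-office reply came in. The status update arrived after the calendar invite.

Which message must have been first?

the vendor quote

The vendor quote has a chain of constraints placing it before every other message, so the vendor quote must be first.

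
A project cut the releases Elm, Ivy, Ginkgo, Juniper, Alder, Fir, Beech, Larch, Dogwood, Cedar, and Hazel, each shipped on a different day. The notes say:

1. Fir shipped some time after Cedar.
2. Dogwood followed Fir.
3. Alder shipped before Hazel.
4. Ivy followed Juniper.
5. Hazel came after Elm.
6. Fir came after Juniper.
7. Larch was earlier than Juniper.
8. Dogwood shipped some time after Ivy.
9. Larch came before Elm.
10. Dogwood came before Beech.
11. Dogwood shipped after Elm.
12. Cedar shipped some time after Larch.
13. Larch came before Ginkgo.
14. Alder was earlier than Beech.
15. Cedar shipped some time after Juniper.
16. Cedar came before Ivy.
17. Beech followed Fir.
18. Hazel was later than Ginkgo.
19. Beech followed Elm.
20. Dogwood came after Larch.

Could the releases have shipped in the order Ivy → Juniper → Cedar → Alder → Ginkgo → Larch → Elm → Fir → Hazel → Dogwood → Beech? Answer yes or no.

no

The constraints require Cedar before Ivy, but in the proposed sequence Ivy appears ahead of Cedar. That one violation is enough.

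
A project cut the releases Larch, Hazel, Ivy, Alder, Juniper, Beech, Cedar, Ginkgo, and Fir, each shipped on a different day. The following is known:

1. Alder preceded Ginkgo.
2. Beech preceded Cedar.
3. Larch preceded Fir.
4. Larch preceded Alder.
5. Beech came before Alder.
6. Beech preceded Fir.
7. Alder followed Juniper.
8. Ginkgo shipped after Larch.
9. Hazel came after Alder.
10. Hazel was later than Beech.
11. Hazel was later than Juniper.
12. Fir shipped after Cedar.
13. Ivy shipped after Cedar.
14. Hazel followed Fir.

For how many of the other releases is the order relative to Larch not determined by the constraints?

Forced after Larch: Alder, Fir, Ginkgo, and Hazel.
That leaves Beech, Cedar, Ivy, and Juniper with no forced order relative to Larch — 4.

4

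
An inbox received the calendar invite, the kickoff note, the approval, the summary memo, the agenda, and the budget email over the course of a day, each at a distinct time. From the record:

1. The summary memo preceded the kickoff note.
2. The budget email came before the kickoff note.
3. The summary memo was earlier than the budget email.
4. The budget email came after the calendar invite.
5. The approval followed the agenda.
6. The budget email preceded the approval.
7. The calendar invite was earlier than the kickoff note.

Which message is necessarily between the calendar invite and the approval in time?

the budget email

Tracing the constraints gives the calendar invite → the budget email → the approval, so the budget email sits after the calendar invite and before the approval.
No other message is forced both after the calendar invite and before the approval.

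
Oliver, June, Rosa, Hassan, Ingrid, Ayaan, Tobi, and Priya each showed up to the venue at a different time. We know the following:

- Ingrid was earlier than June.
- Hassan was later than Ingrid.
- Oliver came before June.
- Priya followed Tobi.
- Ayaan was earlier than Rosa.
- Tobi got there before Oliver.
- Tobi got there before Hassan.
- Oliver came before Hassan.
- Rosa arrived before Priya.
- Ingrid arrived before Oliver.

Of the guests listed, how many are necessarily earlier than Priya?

3

Directly stated before Priya: Rosa and Tobi.
Ayaan reaches Priya via Ayaan → Rosa → Priya.
No chain forces Oliver (or any of the others) ahead of Priya.
That's Ayaan, Rosa, and Tobi — 3 in all.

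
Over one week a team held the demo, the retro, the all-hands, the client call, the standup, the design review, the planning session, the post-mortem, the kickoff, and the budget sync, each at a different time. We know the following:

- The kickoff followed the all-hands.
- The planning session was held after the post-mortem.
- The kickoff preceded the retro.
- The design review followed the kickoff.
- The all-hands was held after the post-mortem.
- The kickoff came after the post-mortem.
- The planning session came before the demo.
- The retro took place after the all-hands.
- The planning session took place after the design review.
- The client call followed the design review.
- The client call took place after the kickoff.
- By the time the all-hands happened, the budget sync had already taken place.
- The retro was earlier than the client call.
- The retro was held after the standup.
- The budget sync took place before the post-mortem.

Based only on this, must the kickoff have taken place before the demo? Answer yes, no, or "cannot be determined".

Chain the constraints: the kickoff → the design review → the planning session → the demo. Each link is directly stated, so the kickoff comes before the demo.

yes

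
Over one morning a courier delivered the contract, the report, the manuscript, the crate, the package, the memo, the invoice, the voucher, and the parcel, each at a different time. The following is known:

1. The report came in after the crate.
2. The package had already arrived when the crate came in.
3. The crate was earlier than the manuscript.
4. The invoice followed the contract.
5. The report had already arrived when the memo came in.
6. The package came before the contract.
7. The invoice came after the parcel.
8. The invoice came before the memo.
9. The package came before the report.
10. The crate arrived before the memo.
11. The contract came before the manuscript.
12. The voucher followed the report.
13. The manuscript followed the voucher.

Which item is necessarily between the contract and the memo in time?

Tracing the constraints gives the contract → the invoice → the memo, so the invoice sits after the contract and before the memo.
No other item is forced both after the contract and before the memo.

the invoice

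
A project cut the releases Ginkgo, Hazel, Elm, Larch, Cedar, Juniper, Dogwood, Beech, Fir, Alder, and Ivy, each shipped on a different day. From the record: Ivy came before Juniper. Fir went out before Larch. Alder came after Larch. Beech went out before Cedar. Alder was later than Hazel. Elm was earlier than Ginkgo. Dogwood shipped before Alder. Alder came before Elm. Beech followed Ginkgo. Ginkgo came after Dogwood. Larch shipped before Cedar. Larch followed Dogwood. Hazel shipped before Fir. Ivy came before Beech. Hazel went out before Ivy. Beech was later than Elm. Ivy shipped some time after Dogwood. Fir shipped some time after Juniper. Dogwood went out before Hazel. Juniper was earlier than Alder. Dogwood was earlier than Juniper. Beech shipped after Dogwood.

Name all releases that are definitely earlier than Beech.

Alder, Dogwood, Elm, Fir, Ginkgo, Hazel, Ivy, Juniper, Larch

Directly stated before Beech: Dogwood, Elm, Ginkgo, and Ivy.
Alder reaches Beech via Alder → Elm → Beech.
Fir reaches Beech via Fir → Larch → Alder → Elm → Beech.
Hazel reaches Beech via Hazel → Ivy → Beech.
Likewise Juniper and Larch each reach Beech by chaining the stated constraints.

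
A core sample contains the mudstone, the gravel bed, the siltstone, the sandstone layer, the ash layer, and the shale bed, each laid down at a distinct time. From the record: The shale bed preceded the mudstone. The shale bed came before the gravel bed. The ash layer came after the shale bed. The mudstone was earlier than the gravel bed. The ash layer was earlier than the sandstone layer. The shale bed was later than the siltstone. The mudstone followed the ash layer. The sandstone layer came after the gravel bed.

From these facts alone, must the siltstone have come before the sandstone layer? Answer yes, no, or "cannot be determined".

Chain the constraints: the siltstone → the shale bed → the gravel bed → the sandstone layer. Each link is directly stated, so the siltstone comes before the sandstone layer.

yes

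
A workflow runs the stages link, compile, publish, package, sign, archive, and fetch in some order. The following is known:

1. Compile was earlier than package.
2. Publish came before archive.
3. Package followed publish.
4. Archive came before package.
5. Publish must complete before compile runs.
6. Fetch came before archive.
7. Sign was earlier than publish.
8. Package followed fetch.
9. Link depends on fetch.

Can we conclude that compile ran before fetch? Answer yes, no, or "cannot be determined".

cannot be determined

No chain of stated constraints runs from compile to fetch, and none runs from fetch to compile either.
So the relative order of compile and fetch is not fixed by the given facts.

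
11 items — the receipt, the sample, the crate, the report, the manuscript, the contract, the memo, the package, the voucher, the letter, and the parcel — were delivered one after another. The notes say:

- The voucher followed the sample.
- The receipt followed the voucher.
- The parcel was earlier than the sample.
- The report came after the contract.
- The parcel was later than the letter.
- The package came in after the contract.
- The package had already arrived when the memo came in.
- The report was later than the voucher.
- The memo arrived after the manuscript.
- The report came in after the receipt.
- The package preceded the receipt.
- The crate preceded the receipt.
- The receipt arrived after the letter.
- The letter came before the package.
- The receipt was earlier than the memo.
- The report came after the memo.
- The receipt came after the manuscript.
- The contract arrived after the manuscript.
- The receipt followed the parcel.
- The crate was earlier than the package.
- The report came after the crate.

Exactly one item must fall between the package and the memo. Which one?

the receipt

Tracing the constraints gives the package → the receipt → the memo, so the receipt sits after the package and before the memo.
No other item is forced both after the package and before the memo.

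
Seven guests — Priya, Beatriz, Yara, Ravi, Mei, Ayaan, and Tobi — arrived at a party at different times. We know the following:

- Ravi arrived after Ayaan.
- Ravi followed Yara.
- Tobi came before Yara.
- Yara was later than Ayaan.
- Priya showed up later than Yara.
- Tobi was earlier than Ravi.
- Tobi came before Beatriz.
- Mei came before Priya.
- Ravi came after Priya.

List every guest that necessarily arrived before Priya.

Directly stated before Priya: Mei and Yara.
Ayaan reaches Priya via Ayaan → Yara → Priya.
Tobi reaches Priya via Tobi → Yara → Priya.
No chain forces Beatriz (or any of the others) ahead of Priya.

Ayaan, Mei, Tobi, Yara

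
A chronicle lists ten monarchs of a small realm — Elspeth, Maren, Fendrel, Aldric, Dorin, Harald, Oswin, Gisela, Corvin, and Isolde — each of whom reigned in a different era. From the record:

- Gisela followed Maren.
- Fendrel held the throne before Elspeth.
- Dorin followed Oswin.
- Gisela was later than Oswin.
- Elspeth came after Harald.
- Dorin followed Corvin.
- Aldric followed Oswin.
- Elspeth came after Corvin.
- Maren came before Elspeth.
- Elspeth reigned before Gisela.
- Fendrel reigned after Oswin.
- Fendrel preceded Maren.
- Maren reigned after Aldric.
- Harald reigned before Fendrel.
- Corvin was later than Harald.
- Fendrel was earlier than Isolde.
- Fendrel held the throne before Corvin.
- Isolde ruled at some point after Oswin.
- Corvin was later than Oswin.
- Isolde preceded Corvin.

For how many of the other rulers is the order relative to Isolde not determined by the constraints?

Forced before Isolde: Fendrel, Harald, and Oswin; forced after Isolde: Corvin, Dorin, Elspeth, and Gisela.
That leaves Aldric and Maren with no forced order relative to Isolde — 2.

2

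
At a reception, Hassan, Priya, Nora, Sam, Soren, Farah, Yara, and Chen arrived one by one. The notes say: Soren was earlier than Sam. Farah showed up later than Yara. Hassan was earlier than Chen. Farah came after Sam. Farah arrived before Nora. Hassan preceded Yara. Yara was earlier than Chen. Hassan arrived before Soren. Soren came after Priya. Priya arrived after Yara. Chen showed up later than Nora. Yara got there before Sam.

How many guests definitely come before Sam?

4

Directly stated before Sam: Soren and Yara.
Hassan reaches Sam via Hassan → Soren → Sam.
Priya reaches Sam via Priya → Soren → Sam.
No chain forces Nora (or any of the others) ahead of Sam.
That's Hassan, Priya, Soren, and Yara — 4 in all.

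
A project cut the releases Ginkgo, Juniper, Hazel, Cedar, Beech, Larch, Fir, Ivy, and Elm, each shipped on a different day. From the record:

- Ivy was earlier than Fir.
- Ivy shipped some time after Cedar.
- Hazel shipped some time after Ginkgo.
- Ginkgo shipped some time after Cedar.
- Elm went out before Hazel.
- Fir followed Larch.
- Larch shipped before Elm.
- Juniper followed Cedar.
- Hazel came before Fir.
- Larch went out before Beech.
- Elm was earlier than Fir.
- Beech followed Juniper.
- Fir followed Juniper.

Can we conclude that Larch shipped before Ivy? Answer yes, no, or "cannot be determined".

No chain of stated constraints runs from Larch to Ivy, and none runs from Ivy to Larch either.
So the relative order of Larch and Ivy is not fixed by the given facts.

cannot be determined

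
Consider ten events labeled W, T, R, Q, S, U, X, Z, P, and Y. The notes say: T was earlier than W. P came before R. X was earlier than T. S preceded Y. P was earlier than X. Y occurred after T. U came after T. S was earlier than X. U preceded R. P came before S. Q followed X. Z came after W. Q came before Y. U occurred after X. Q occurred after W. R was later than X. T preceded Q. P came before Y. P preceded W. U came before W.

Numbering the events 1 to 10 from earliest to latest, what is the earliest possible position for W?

P, S, T, U, and X must all come before W — 5 forced predecessors.
Nothing else is forced ahead of W, so its earliest slot is position 5 + 1 = 6.

6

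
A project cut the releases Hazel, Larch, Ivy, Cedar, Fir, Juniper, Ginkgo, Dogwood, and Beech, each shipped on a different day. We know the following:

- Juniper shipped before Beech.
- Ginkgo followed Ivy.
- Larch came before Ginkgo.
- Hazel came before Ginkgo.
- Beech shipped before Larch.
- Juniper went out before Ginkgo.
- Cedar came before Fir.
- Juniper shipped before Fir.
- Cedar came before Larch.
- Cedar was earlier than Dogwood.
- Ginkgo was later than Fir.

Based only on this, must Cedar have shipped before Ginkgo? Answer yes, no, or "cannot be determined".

Chain the constraints: Cedar → Fir → Ginkgo. Each link is directly stated, so Cedar comes before Ginkgo.

yes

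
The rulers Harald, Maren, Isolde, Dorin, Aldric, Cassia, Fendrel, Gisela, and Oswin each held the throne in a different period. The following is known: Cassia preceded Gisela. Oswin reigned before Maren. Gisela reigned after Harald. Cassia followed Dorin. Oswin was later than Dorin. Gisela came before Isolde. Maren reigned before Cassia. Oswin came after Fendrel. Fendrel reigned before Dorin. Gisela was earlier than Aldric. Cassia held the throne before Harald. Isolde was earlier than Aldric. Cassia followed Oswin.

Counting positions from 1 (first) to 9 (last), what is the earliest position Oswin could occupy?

Dorin and Fendrel must both come before Oswin — 2 forced predecessors.
Nothing else is forced ahead of Oswin, so their earliest slot is position 2 + 1 = 3.

3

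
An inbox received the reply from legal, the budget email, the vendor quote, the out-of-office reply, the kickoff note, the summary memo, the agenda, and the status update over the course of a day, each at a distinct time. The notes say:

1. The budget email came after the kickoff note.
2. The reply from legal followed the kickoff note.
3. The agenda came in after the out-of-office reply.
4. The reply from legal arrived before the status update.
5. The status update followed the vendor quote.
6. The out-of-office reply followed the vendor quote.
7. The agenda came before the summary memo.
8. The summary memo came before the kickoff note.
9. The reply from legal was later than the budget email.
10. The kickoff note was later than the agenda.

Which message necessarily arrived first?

The vendor quote has a chain of constraints placing it before every other message, so the vendor quote must be first.

the vendor quote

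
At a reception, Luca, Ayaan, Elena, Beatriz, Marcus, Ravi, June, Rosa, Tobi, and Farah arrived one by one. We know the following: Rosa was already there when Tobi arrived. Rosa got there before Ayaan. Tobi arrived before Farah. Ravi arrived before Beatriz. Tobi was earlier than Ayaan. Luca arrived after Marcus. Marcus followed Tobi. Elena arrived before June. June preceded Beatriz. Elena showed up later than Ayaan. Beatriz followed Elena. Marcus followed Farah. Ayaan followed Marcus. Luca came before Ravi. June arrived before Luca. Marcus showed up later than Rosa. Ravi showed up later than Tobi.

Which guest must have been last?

Every other guest has a chain of constraints placing them before Beatriz, so Beatriz is last.

Beatriz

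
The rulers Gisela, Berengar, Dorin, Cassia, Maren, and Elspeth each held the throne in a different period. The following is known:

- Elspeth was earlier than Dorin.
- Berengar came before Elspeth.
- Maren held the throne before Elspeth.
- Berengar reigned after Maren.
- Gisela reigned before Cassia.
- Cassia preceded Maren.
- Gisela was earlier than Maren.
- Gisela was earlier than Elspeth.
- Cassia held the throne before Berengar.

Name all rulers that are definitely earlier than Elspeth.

Directly stated before Elspeth: Berengar, Gisela, and Maren.
Cassia reaches Elspeth via Cassia → Maren → Elspeth.

Berengar, Cassia, Gisela, Maren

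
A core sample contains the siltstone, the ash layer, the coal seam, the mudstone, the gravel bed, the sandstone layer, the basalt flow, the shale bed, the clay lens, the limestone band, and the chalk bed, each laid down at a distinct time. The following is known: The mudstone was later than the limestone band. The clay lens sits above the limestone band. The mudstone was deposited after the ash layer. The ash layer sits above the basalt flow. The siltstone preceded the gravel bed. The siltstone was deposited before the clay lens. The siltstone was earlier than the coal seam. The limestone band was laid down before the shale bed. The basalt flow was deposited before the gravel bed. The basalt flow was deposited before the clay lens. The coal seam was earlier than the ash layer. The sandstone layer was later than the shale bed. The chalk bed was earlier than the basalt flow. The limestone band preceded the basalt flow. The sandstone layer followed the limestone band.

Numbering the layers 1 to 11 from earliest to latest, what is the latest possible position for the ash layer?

10

The ash layer must come before the mudstone — 1 layer forced after it.
Everything else can be placed before the ash layer in some valid order, so the ash layer can sit as late as position 11 − 1 = 10.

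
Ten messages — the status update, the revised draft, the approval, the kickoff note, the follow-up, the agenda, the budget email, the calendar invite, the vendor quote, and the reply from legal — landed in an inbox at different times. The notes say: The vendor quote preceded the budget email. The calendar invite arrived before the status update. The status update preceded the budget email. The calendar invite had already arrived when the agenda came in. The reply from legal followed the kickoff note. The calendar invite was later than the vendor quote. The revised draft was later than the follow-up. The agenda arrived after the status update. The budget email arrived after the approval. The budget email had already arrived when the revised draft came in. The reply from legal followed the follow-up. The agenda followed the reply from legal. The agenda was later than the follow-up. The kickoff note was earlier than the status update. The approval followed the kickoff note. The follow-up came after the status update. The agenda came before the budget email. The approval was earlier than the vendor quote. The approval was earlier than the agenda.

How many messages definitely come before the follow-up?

5

Directly stated before the follow-up: the status update.
The approval reaches the follow-up via the approval → the vendor quote → the calendar invite → the status update → the follow-up.
The calendar invite reaches the follow-up via the calendar invite → the status update → the follow-up.
The kickoff note reaches the follow-up via the kickoff note → the status update → the follow-up.
Likewise the vendor quote reaches the follow-up by chaining the stated constraints.
That's the approval, the calendar invite, the kickoff note, the status update, and the vendor quote — 5 in all.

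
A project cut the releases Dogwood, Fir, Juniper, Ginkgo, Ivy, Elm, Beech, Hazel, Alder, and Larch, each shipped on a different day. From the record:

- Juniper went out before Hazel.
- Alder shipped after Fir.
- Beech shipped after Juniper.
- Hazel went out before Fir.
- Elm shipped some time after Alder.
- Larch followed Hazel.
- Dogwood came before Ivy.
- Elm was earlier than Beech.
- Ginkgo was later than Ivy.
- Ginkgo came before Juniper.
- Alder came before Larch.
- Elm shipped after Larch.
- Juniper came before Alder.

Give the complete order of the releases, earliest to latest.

The constraints fix every adjacent pair, so only one ordering works:
Dogwood → Ivy → Ginkgo → Juniper → Hazel → Fir → Alder → Larch → Elm → Beech.

Dogwood, Ivy, Ginkgo, Juniper, Hazel, Fir, Alder, Larch, Elm, Beech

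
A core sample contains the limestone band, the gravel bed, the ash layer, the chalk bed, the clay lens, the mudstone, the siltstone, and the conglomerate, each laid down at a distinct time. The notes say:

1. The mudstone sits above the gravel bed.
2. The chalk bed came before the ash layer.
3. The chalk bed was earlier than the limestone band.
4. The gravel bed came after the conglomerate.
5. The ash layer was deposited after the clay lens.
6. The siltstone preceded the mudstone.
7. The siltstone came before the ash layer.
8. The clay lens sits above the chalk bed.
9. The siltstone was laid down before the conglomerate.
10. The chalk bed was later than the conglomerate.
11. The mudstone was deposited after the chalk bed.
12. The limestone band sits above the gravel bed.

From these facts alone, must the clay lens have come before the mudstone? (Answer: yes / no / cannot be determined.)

cannot be determined

No chain of stated constraints runs from the clay lens to the mudstone, and none runs from the mudstone to the clay lens either.
So the relative order of the clay lens and the mudstone is not fixed by the given facts.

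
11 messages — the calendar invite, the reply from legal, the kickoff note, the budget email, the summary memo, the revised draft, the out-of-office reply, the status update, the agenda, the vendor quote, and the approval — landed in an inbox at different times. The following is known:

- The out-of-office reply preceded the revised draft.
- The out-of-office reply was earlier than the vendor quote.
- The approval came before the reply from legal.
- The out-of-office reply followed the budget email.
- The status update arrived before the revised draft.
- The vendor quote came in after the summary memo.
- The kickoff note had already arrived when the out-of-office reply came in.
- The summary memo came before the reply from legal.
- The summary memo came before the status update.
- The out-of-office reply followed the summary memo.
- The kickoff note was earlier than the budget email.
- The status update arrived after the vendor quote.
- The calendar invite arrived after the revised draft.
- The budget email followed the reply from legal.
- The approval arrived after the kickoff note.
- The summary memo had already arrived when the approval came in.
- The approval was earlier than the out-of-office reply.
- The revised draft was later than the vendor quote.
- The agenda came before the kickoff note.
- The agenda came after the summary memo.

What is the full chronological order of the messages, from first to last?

The constraints fix every adjacent pair, so only one ordering works:
the summary memo → the agenda → the kickoff note → the approval → the reply from legal → the budget email → the out-of-office reply → the vendor quote → the status update → the revised draft → the calendar invite.

the summary memo, the agenda, the kickoff note, the approval, the reply from legal, the budget email, the out-of-office reply, the vendor quote, the status update, the revised draft, the calendar invite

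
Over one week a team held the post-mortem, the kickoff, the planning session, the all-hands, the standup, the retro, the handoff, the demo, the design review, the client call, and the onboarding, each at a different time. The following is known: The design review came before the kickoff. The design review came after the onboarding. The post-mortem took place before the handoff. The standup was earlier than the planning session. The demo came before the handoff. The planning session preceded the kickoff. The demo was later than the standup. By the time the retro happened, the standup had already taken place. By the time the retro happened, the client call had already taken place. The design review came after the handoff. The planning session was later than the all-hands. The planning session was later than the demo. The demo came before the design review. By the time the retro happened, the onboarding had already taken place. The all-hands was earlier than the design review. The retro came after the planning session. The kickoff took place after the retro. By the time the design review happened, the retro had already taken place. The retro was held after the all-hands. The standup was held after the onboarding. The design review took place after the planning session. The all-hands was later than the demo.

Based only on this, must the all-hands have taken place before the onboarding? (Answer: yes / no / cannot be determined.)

Tracing the constraints gives the onboarding → the standup → the demo → the all-hands, so the onboarding must come before the all-hands.
That means the all-hands cannot be before the onboarding.

no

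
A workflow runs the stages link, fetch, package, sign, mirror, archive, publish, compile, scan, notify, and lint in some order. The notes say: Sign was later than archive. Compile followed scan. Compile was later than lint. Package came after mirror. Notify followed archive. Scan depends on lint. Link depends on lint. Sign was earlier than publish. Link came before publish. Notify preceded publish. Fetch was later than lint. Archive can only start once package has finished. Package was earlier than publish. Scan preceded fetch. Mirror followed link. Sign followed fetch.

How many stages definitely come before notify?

Directly stated before notify: archive.
Link reaches notify via link → mirror → package → archive → notify.
Lint reaches notify via lint → link → mirror → package → archive → notify.
Mirror reaches notify via mirror → package → archive → notify.
Likewise package reaches notify by chaining the stated constraints.
No chain forces scan (or any of the others) ahead of notify.
That's archive, link, lint, mirror, and package — 5 in all.

5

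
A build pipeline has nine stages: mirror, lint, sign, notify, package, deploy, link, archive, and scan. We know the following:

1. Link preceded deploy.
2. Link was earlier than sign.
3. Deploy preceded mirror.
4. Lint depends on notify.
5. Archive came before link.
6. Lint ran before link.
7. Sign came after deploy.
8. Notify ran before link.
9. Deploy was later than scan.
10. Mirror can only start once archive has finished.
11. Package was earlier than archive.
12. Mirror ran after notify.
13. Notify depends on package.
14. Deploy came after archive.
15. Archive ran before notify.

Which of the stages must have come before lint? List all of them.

Directly stated before lint: notify.
Archive reaches lint via archive → notify → lint.
Package reaches lint via package → notify → lint.

archive, notify, package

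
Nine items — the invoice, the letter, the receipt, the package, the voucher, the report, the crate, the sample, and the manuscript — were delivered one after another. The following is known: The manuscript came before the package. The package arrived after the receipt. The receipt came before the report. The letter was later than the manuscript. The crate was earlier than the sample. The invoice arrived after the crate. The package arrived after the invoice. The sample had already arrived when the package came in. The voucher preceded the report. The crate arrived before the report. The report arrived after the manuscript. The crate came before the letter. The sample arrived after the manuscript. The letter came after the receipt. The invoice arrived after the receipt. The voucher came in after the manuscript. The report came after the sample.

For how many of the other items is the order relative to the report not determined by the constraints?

Forced before the report: the crate, the manuscript, the receipt, the sample, and the voucher.
That leaves the invoice, the letter, and the package with no forced order relative to the report — 3.

3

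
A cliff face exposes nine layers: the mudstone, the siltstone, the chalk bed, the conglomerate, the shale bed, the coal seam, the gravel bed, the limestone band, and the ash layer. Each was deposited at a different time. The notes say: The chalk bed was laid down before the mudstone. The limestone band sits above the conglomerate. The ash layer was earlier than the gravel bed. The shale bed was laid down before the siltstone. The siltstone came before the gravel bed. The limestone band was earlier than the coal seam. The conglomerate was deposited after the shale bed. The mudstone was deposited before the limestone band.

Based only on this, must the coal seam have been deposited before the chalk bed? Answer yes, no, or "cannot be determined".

Tracing the constraints gives the chalk bed → the mudstone → the limestone band → the coal seam, so the chalk bed must come before the coal seam.
That means the coal seam cannot be before the chalk bed.

no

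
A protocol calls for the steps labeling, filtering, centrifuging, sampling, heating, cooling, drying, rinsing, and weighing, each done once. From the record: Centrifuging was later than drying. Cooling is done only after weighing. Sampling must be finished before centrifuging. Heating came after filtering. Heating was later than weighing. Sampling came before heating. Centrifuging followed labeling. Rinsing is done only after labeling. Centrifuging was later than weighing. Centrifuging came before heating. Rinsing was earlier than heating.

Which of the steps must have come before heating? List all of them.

centrifuging, drying, filtering, labeling, rinsing, sampling, weighing

Directly stated before heating: centrifuging, filtering, rinsing, sampling, and weighing.
Drying reaches heating via drying → centrifuging → heating.
Labeling reaches heating via labeling → rinsing → heating.
No chain forces cooling ahead of heating.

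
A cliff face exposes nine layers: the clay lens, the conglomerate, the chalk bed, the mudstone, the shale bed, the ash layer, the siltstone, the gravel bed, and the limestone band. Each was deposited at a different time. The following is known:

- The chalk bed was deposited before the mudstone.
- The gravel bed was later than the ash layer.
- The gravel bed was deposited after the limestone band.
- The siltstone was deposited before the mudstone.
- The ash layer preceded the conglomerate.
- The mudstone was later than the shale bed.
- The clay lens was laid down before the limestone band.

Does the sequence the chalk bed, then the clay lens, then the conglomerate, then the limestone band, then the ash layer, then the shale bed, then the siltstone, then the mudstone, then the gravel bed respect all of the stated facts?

The constraints require the ash layer before the conglomerate, but in the proposed sequence the conglomerate appears ahead of the ash layer. That one violation is enough.

no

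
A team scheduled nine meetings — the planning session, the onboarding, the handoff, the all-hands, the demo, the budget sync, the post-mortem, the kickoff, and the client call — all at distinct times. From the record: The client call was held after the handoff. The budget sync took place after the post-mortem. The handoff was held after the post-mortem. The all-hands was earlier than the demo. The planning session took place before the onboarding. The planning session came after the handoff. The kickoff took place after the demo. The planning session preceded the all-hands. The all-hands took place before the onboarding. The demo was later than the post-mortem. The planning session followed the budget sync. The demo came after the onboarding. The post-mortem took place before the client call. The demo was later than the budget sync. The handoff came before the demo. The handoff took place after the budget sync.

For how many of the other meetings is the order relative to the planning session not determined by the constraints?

1

Forced before the planning session: the budget sync, the handoff, and the post-mortem; forced after the planning session: the all-hands, the demo, the kickoff, and the onboarding.
That leaves the client call with no forced order relative to the planning session — 1.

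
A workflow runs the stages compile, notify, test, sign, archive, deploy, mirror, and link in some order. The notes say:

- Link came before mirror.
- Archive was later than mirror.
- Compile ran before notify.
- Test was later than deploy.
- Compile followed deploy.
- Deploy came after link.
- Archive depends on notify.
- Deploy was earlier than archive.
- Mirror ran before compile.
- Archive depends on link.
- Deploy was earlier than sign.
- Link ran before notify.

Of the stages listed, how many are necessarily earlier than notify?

Directly stated before notify: compile and link.
Deploy reaches notify via deploy → compile → notify.
Mirror reaches notify via mirror → compile → notify.
That's compile, deploy, link, and mirror — 4 in all.

4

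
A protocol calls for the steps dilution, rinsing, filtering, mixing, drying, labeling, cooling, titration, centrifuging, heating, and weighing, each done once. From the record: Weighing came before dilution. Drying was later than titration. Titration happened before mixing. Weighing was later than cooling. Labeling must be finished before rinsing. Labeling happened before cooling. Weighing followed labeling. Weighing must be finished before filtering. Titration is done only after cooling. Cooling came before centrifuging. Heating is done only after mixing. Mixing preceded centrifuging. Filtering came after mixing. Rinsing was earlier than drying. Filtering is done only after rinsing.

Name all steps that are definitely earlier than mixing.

cooling, labeling, titration

Directly stated before mixing: titration.
Cooling reaches mixing via cooling → titration → mixing.
Labeling reaches mixing via labeling → cooling → titration → mixing.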